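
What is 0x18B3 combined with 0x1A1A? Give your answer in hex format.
Convert 0x18B3 (hexadecimal) → 1×4096 + 8×256 + 11×16 + 3 = 6323 (decimal)
Convert 0x1A1A (hexadecimal) → 1×4096 + 10×256 + 1×16 + 10 = 6682 (decimal)
Compute 6323 + 6682 = 13005
Convert 13005 (decimal) → 13005 = 3×4096 + 2×256 + 12×16 + 13 → 0x32CD (hexadecimal)
0x32CD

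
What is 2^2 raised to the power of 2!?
Convert 2^2 (power) → 4 (decimal)
Convert 2! (factorial) → 2 (decimal)
Compute 4 ^ 2 = 16
16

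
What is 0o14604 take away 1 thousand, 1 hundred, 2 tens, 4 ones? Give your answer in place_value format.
Convert 0o14604 (octal) → 1×4096 + 4×512 + 6×64 + 4 = 6532 (decimal)
Convert 1 thousand, 1 hundred, 2 tens, 4 ones (place-value notation) → 1×1000 + 1×100 + 2×10 + 4 = 1124 (decimal)
Compute 6532 - 1124 = 5408
Convert 5408 (decimal) → 5408 = 5×1000 + 4×100 + 8 → 5 thousands, 4 hundreds, 8 ones (place-value notation)
5 thousands, 4 hundreds, 8 ones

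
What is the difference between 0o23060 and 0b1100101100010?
Convert 0o23060 (octal) → 2×4096 + 3×512 + 6×8 = 9776 (decimal)
Convert 0b1100101100010 (binary) → 4096 + 2048 + 256 + 64 + 32 + 2 = 6498 (decimal)
Difference: |9776 - 6498| = 3278
3278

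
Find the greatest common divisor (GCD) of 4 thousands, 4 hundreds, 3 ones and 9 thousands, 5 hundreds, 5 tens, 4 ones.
Convert 4 thousands, 4 hundreds, 3 ones (place-value notation) → 4×1000 + 4×100 + 3 = 4403 (decimal)
Convert 9 thousands, 5 hundreds, 5 tens, 4 ones (place-value notation) → 9×1000 + 5×100 + 5×10 + 4 = 9554 (decimal)
Compute gcd(4403, 9554) = 17
17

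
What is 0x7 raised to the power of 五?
Convert 0x7 (hexadecimal) → 7 (decimal)
Convert 五 (Chinese numeral) → 5 (decimal)
Compute 7 ^ 5 = 16807
16807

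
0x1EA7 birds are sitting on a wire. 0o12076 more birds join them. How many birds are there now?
Convert 0x1EA7 (hexadecimal) → 1×4096 + 14×256 + 10×16 + 7 = 7847 (decimal)
Convert 0o12076 (octal) → 1×4096 + 2×512 + 7×8 + 6 = 5182 (decimal)
Compute 7847 + 5182 = 13029
13029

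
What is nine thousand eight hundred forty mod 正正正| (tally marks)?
Convert nine thousand eight hundred forty (English words) → 9×1000 + 8×100 + 40 = 9840 (decimal)
Convert 正正正| (tally marks) → 5 + 5 + 5 + 1 = 16 (decimal)
Compute 9840 mod 16 = 0
0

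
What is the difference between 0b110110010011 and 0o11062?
Convert 0b110110010011 (binary) → 2048 + 1024 + 256 + 128 + 16 + 2 + 1 = 3475 (decimal)
Convert 0o11062 (octal) → 1×4096 + 1×512 + 6×8 + 2 = 4658 (decimal)
Difference: |3475 - 4658| = 1183
1183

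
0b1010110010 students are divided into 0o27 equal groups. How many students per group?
Convert 0b1010110010 (binary) → 512 + 128 + 32 + 16 + 2 = 690 (decimal)
Convert 0o27 (octal) → 2×8 + 7 = 23 (decimal)
Compute 690 ÷ 23 = 30
30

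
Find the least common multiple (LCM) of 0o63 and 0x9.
Convert 0o63 (octal) → 6×8 + 3 = 51 (decimal)
Convert 0x9 (hexadecimal) → 9 (decimal)
Compute lcm(51, 9) = 153
153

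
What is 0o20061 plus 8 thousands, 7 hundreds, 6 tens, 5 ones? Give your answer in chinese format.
Convert 0o20061 (octal) → 2×4096 + 6×8 + 1 = 8241 (decimal)
Convert 8 thousands, 7 hundreds, 6 tens, 5 ones (place-value notation) → 8×1000 + 7×100 + 6×10 + 5 = 8765 (decimal)
Compute 8241 + 8765 = 17006
Convert 17006 (decimal) → 17006 = 1×10000 + 7×1000 + 6 → 一万七千零六 (Chinese numeral)
一万七千零六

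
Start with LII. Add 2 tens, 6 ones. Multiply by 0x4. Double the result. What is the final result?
Convert LII (Roman numeral) → 50 + 1 + 1 = 52 (decimal)
Start: 52
Convert 2 tens, 6 ones (place-value notation) → 2×10 + 6 = 26 (decimal)
52 + 26 = 78
Convert 0x4 (hexadecimal) → 4 (decimal)
78 × 4 = 312
312 × 2 = 624
624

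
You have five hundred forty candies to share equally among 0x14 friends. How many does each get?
Convert five hundred forty (English words) → 5×100 + 40 = 540 (decimal)
Convert 0x14 (hexadecimal) → 1×16 + 4 = 20 (decimal)
Compute 540 ÷ 20 = 27
27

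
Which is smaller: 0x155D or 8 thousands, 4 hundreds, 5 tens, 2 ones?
Convert 0x155D (hexadecimal) → 1×4096 + 5×256 + 5×16 + 13 = 5469 (decimal)
Convert 8 thousands, 4 hundreds, 5 tens, 2 ones (place-value notation) → 8×1000 + 4×100 + 5×10 + 2 = 8452 (decimal)
Compare 5469 vs 8452: smaller = 5469
5469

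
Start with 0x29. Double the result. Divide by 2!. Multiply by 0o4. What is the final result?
Convert 0x29 (hexadecimal) → 2×16 + 9 = 41 (decimal)
Start: 41
41 × 2 = 82
Convert 2! (factorial) → 2 (decimal)
82 ÷ 2 = 41
Convert 0o4 (octal) → 4 (decimal)
41 × 4 = 164
164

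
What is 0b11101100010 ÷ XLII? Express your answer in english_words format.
Convert 0b11101100010 (binary) → 1024 + 512 + 256 + 64 + 32 + 2 = 1890 (decimal)
Convert XLII (Roman numeral) → 40 + 1 + 1 = 42 (decimal)
Compute 1890 ÷ 42 = 45
Convert 45 (decimal) → forty-five (English words)
forty-five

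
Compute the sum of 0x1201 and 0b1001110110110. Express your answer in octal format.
Convert 0x1201 (hexadecimal) → 1×4096 + 2×256 + 1 = 4609 (decimal)
Convert 0b1001110110110 (binary) → 4096 + 512 + 256 + 128 + 32 + 16 + 4 + 2 = 5046 (decimal)
Compute 4609 + 5046 = 9655
Convert 9655 (decimal) → 9655 = 2×4096 + 2×512 + 6×64 + 6×8 + 7 → 0o22667 (octal)
0o22667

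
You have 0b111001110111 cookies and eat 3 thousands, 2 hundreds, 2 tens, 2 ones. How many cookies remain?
Convert 0b111001110111 (binary) → 2048 + 1024 + 512 + 64 + 32 + 16 + 4 + 2 + 1 = 3703 (decimal)
Convert 3 thousands, 2 hundreds, 2 tens, 2 ones (place-value notation) → 3×1000 + 2×100 + 2×10 + 2 = 3222 (decimal)
Compute 3703 - 3222 = 481
481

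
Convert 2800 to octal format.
Convert 2800 (decimal) → 2800 = 5×512 + 3×64 + 6×8 → 0o5360 (octal)
0o5360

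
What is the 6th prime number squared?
The 6th prime number = 13
Compute 13² = 13 × 13 = 169
169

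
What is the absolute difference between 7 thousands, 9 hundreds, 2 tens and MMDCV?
Convert 7 thousands, 9 hundreds, 2 tens (place-value notation) → 7×1000 + 9×100 + 2×10 = 7920 (decimal)
Convert MMDCV (Roman numeral) → 1000 + 1000 + 500 + 100 + 5 = 2605 (decimal)
Compute |7920 - 2605| = 5315
5315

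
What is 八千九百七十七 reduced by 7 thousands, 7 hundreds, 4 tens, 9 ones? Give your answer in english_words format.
Convert 八千九百七十七 (Chinese numeral) → 8×1000 + 9×100 + 7×10 + 7 = 8977 (decimal)
Convert 7 thousands, 7 hundreds, 4 tens, 9 ones (place-value notation) → 7×1000 + 7×100 + 4×10 + 9 = 7749 (decimal)
Compute 8977 - 7749 = 1228
Convert 1228 (decimal) → 1228 = 1×1000 + 2×100 + 28 → one thousand two hundred twenty-eight (English words)
one thousand two hundred twenty-eight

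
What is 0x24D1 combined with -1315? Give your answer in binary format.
Convert 0x24D1 (hexadecimal) → 2×4096 + 4×256 + 13×16 + 1 = 9425 (decimal)
Compute 9425 + -1315 = 8110
Convert 8110 (decimal) → 8110 = 4096 + 2048 + 1024 + 512 + 256 + 128 + 32 + 8 + 4 + 2 → 0b1111110101110 (binary)
0b1111110101110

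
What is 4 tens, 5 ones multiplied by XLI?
Convert 4 tens, 5 ones (place-value notation) → 4×10 + 5 = 45 (decimal)
Convert XLI (Roman numeral) → 40 + 1 = 41 (decimal)
Compute 45 × 41 = 1845
1845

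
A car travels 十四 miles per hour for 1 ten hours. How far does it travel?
Convert 十四 (Chinese numeral) → 1×10 + 4 = 14 (decimal)
Convert 1 ten (place-value notation) → 1×10 = 10 (decimal)
Compute 14 × 10 = 140
140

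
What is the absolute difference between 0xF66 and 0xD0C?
Convert 0xF66 (hexadecimal) → 15×256 + 6×16 + 6 = 3942 (decimal)
Convert 0xD0C (hexadecimal) → 13×256 + 12 = 3340 (decimal)
Compute |3942 - 3340| = 602
602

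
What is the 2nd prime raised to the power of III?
Convert the 2nd prime (prime index) → 3 (decimal)
Convert III (Roman numeral) → 1 + 1 + 1 = 3 (decimal)
Compute 3 ^ 3 = 27
27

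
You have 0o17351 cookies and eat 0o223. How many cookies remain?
Convert 0o17351 (octal) → 1×4096 + 7×512 + 3×64 + 5×8 + 1 = 7913 (decimal)
Convert 0o223 (octal) → 2×64 + 2×8 + 3 = 147 (decimal)
Compute 7913 - 147 = 7766
7766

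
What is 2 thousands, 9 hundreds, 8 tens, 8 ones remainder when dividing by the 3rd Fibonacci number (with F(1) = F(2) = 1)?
Convert 2 thousands, 9 hundreds, 8 tens, 8 ones (place-value notation) → 2×1000 + 9×100 + 8×10 + 8 = 2988 (decimal)
Convert the 3rd Fibonacci number (with F(1) = F(2) = 1) (Fibonacci index) → 1, 1, 2 → 2 (decimal)
Compute 2988 mod 2 = 0
0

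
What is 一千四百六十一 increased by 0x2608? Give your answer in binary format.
Convert 一千四百六十一 (Chinese numeral) → 1×1000 + 4×100 + 6×10 + 1 = 1461 (decimal)
Convert 0x2608 (hexadecimal) → 2×4096 + 6×256 + 8 = 9736 (decimal)
Compute 1461 + 9736 = 11197
Convert 11197 (decimal) → 11197 = 8192 + 2048 + 512 + 256 + 128 + 32 + 16 + 8 + 4 + 1 → 0b10101110111101 (binary)
0b10101110111101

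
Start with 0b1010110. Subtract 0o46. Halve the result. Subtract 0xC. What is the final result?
Convert 0b1010110 (binary) → 64 + 16 + 4 + 2 = 86 (decimal)
Start: 86
Convert 0o46 (octal) → 4×8 + 6 = 38 (decimal)
86 - 38 = 48
48 ÷ 2 = 24
Convert 0xC (hexadecimal) → 12 (decimal)
24 - 12 = 12
12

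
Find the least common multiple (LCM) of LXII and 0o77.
Convert LXII (Roman numeral) → 50 + 10 + 1 + 1 = 62 (decimal)
Convert 0o77 (octal) → 7×8 + 7 = 63 (decimal)
Compute lcm(62, 63) = 3906
3906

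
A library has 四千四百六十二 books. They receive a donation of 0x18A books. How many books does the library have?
Convert 四千四百六十二 (Chinese numeral) → 4×1000 + 4×100 + 6×10 + 2 = 4462 (decimal)
Convert 0x18A (hexadecimal) → 1×256 + 8×16 + 10 = 394 (decimal)
Compute 4462 + 394 = 4856
4856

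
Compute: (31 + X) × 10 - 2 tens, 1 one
Convert X (Roman numeral) → 10 (decimal)
Convert 2 tens, 1 one (place-value notation) → 2×10 + 1 = 21 (decimal)
Expression in decimal: (31 + 10) × 10 - 21
Parentheses first: 31 + 10 = 41
Multiply: 41 × 10 = 410
Subtract: 410 - 21 = 389
389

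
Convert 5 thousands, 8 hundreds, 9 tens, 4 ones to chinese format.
Convert 5 thousands, 8 hundreds, 9 tens, 4 ones (place-value notation) → 5×1000 + 8×100 + 9×10 + 4 = 5894 (decimal)
Convert 5894 (decimal) → 5894 = 5×1000 + 8×100 + 9×10 + 4 → 五千八百九十四 (Chinese numeral)
五千八百九十四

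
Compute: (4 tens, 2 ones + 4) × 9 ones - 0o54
Convert 4 tens, 2 ones (place-value notation) → 4×10 + 2 = 42 (decimal)
Convert 9 ones (place-value notation) → 9 (decimal)
Convert 0o54 (octal) → 5×8 + 4 = 44 (decimal)
Expression in decimal: (42 + 4) × 9 - 44
Parentheses first: 42 + 4 = 46
Multiply: 46 × 9 = 414
Subtract: 414 - 44 = 370
370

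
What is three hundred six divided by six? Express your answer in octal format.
Convert three hundred six (English words) → 3×100 + 6 = 306 (decimal)
Convert six (English words) → 6 (decimal)
Compute 306 ÷ 6 = 51
Convert 51 (decimal) → 51 = 6×8 + 3 → 0o63 (octal)
0o63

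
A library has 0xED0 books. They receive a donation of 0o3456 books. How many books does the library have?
Convert 0xED0 (hexadecimal) → 14×256 + 13×16 = 3792 (decimal)
Convert 0o3456 (octal) → 3×512 + 4×64 + 5×8 + 6 = 1838 (decimal)
Compute 3792 + 1838 = 5630
5630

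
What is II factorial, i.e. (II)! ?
Convert II (Roman numeral) → 1 + 1 = 2 (decimal)
Compute 2! = 2
2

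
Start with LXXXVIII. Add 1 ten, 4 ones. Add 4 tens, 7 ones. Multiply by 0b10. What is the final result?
Convert LXXXVIII (Roman numeral) → 50 + 10 + 10 + 10 + 5 + 1 + 1 + 1 = 88 (decimal)
Start: 88
Convert 1 ten, 4 ones (place-value notation) → 1×10 + 4 = 14 (decimal)
88 + 14 = 102
Convert 4 tens, 7 ones (place-value notation) → 4×10 + 7 = 47 (decimal)
102 + 47 = 149
Convert 0b10 (binary) → 2 (decimal)
149 × 2 = 298
298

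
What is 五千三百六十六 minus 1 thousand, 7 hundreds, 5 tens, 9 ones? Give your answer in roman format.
Convert 五千三百六十六 (Chinese numeral) → 5×1000 + 3×100 + 6×10 + 6 = 5366 (decimal)
Convert 1 thousand, 7 hundreds, 5 tens, 9 ones (place-value notation) → 1×1000 + 7×100 + 5×10 + 9 = 1759 (decimal)
Compute 5366 - 1759 = 3607
Convert 3607 (decimal) → 3607 = 1000 + 1000 + 1000 + 500 + 100 + 5 + 1 + 1 → MMMDCVII (Roman numeral)
MMMDCVII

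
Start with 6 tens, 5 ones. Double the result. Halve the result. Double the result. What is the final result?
Convert 6 tens, 5 ones (place-value notation) → 6×10 + 5 = 65 (decimal)
Start: 65
65 × 2 = 130
130 ÷ 2 = 65
65 × 2 = 130
130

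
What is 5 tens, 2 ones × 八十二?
Convert 5 tens, 2 ones (place-value notation) → 5×10 + 2 = 52 (decimal)
Convert 八十二 (Chinese numeral) → 8×10 + 2 = 82 (decimal)
Compute 52 × 82 = 4264
4264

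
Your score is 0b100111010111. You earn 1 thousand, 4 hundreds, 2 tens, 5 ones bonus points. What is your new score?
Convert 0b100111010111 (binary) → 2048 + 256 + 128 + 64 + 16 + 4 + 2 + 1 = 2519 (decimal)
Convert 1 thousand, 4 hundreds, 2 tens, 5 ones (place-value notation) → 1×1000 + 4×100 + 2×10 + 5 = 1425 (decimal)
Compute 2519 + 1425 = 3944
3944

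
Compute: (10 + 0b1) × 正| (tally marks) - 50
Convert 0b1 (binary) → 1 (decimal)
Convert 正| (tally marks) → 5 + 1 = 6 (decimal)
Expression in decimal: (10 + 1) × 6 - 50
Parentheses first: 10 + 1 = 11
Multiply: 11 × 6 = 66
Subtract: 66 - 50 = 16
16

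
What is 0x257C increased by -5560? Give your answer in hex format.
Convert 0x257C (hexadecimal) → 2×4096 + 5×256 + 7×16 + 12 = 9596 (decimal)
Compute 9596 + -5560 = 4036
Convert 4036 (decimal) → 4036 = 15×256 + 12×16 + 4 → 0xFC4 (hexadecimal)
0xFC4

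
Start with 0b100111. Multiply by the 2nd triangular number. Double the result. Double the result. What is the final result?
Convert 0b100111 (binary) → 32 + 4 + 2 + 1 = 39 (decimal)
Start: 39
Convert the 2nd triangular number (triangular index) → 2×3/2 = 3 (decimal)
39 × 3 = 117
117 × 2 = 234
234 × 2 = 468
468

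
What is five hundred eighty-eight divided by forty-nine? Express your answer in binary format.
Convert five hundred eighty-eight (English words) → 5×100 + 88 = 588 (decimal)
Convert forty-nine (English words) → 49 (decimal)
Compute 588 ÷ 49 = 12
Convert 12 (decimal) → 12 = 8 + 4 → 0b1100 (binary)
0b1100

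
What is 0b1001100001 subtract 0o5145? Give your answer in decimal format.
Convert 0b1001100001 (binary) → 512 + 64 + 32 + 1 = 609 (decimal)
Convert 0o5145 (octal) → 5×512 + 1×64 + 4×8 + 5 = 2661 (decimal)
Compute 609 - 2661 = -2052
-2052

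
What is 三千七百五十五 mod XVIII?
Convert 三千七百五十五 (Chinese numeral) → 3×1000 + 7×100 + 5×10 + 5 = 3755 (decimal)
Convert XVIII (Roman numeral) → 10 + 5 + 1 + 1 + 1 = 18 (decimal)
Compute 3755 mod 18 = 11
11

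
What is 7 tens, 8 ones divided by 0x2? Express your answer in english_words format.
Convert 7 tens, 8 ones (place-value notation) → 7×10 + 8 = 78 (decimal)
Convert 0x2 (hexadecimal) → 2 (decimal)
Compute 78 ÷ 2 = 39
Convert 39 (decimal) → thirty-nine (English words)
thirty-nine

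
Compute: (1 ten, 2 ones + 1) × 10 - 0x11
Convert 1 ten, 2 ones (place-value notation) → 1×10 + 2 = 12 (decimal)
Convert 0x11 (hexadecimal) → 1×16 + 1 = 17 (decimal)
Expression in decimal: (12 + 1) × 10 - 17
Parentheses first: 12 + 1 = 13
Multiply: 13 × 10 = 130
Subtract: 130 - 17 = 113
113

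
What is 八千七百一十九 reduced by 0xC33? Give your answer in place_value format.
Convert 八千七百一十九 (Chinese numeral) → 8×1000 + 7×100 + 1×10 + 9 = 8719 (decimal)
Convert 0xC33 (hexadecimal) → 12×256 + 3×16 + 3 = 3123 (decimal)
Compute 8719 - 3123 = 5596
Convert 5596 (decimal) → 5596 = 5×1000 + 5×100 + 9×10 + 6 → 5 thousands, 5 hundreds, 9 tens, 6 ones (place-value notation)
5 thousands, 5 hundreds, 9 tens, 6 ones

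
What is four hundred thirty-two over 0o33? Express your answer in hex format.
Convert four hundred thirty-two (English words) → 4×100 + 32 = 432 (decimal)
Convert 0o33 (octal) → 3×8 + 3 = 27 (decimal)
Compute 432 ÷ 27 = 16
Convert 16 (decimal) → 16 = 1×16 → 0x10 (hexadecimal)
0x10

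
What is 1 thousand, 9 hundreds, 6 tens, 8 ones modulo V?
Convert 1 thousand, 9 hundreds, 6 tens, 8 ones (place-value notation) → 1×1000 + 9×100 + 6×10 + 8 = 1968 (decimal)
Convert V (Roman numeral) → 5 (decimal)
Compute 1968 mod 5 = 3
3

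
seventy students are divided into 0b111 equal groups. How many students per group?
Convert seventy (English words) → 70 (decimal)
Convert 0b111 (binary) → 4 + 2 + 1 = 7 (decimal)
Compute 70 ÷ 7 = 10
10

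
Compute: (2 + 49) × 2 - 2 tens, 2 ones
Convert 2 tens, 2 ones (place-value notation) → 2×10 + 2 = 22 (decimal)
Expression in decimal: (2 + 49) × 2 - 22
Parentheses first: 2 + 49 = 51
Multiply: 51 × 2 = 102
Subtract: 102 - 22 = 80
80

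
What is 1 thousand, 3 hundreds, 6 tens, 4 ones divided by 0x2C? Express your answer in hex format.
Convert 1 thousand, 3 hundreds, 6 tens, 4 ones (place-value notation) → 1×1000 + 3×100 + 6×10 + 4 = 1364 (decimal)
Convert 0x2C (hexadecimal) → 2×16 + 12 = 44 (decimal)
Compute 1364 ÷ 44 = 31
Convert 31 (decimal) → 31 = 1×16 + 15 → 0x1F (hexadecimal)
0x1F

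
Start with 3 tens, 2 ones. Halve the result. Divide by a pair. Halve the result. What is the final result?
Convert 3 tens, 2 ones (place-value notation) → 3×10 + 2 = 32 (decimal)
Start: 32
32 ÷ 2 = 16
Convert a pair (colloquial) → 2 (decimal)
16 ÷ 2 = 8
8 ÷ 2 = 4
4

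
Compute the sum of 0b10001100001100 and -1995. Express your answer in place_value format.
Convert 0b10001100001100 (binary) → 8192 + 512 + 256 + 8 + 4 = 8972 (decimal)
Compute 8972 + -1995 = 6977
Convert 6977 (decimal) → 6977 = 6×1000 + 9×100 + 7×10 + 7 → 6 thousands, 9 hundreds, 7 tens, 7 ones (place-value notation)
6 thousands, 9 hundreds, 7 tens, 7 ones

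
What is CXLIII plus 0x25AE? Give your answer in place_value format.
Convert CXLIII (Roman numeral) → 100 + 40 + 1 + 1 + 1 = 143 (decimal)
Convert 0x25AE (hexadecimal) → 2×4096 + 5×256 + 10×16 + 14 = 9646 (decimal)
Compute 143 + 9646 = 9789
Convert 9789 (decimal) → 9789 = 9×1000 + 7×100 + 8×10 + 9 → 9 thousands, 7 hundreds, 8 tens, 9 ones (place-value notation)
9 thousands, 7 hundreds, 8 tens, 9 ones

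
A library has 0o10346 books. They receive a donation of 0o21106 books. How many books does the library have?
Convert 0o10346 (octal) → 1×4096 + 3×64 + 4×8 + 6 = 4326 (decimal)
Convert 0o21106 (octal) → 2×4096 + 1×512 + 1×64 + 6 = 8774 (decimal)
Compute 4326 + 8774 = 13100
13100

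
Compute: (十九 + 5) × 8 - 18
Convert 十九 (Chinese numeral) → 1×10 + 9 = 19 (decimal)
Expression in decimal: (19 + 5) × 8 - 18
Parentheses first: 19 + 5 = 24
Multiply: 24 × 8 = 192
Subtract: 192 - 18 = 174
174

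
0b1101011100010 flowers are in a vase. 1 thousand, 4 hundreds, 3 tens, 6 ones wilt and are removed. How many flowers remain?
Convert 0b1101011100010 (binary) → 4096 + 2048 + 512 + 128 + 64 + 32 + 2 = 6882 (decimal)
Convert 1 thousand, 4 hundreds, 3 tens, 6 ones (place-value notation) → 1×1000 + 4×100 + 3×10 + 6 = 1436 (decimal)
Compute 6882 - 1436 = 5446
5446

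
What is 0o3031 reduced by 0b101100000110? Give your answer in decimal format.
Convert 0o3031 (octal) → 3×512 + 3×8 + 1 = 1561 (decimal)
Convert 0b101100000110 (binary) → 2048 + 512 + 256 + 4 + 2 = 2822 (decimal)
Compute 1561 - 2822 = -1261
-1261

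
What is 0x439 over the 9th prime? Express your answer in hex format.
Convert 0x439 (hexadecimal) → 4×256 + 3×16 + 9 = 1081 (decimal)
Convert the 9th prime (prime index) → 23 (decimal)
Compute 1081 ÷ 23 = 47
Convert 47 (decimal) → 47 = 2×16 + 15 → 0x2F (hexadecimal)
0x2F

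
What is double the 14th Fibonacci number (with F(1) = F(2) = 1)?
The 14th Fibonacci number (with F(1) = F(2) = 1): 1, 1, 2, 3, 5, 8, 13, 21, 34, 55, 89, 144, 233, 377 → 377
Compute 377 × 2 = 754
754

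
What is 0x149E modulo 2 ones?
Convert 0x149E (hexadecimal) → 1×4096 + 4×256 + 9×16 + 14 = 5278 (decimal)
Convert 2 ones (place-value notation) → 2 (decimal)
Compute 5278 mod 2 = 0
0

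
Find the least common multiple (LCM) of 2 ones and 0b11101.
Convert 2 ones (place-value notation) → 2 (decimal)
Convert 0b11101 (binary) → 16 + 8 + 4 + 1 = 29 (decimal)
Compute lcm(2, 29) = 58
58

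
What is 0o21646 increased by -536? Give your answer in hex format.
Convert 0o21646 (octal) → 2×4096 + 1×512 + 6×64 + 4×8 + 6 = 9126 (decimal)
Compute 9126 + -536 = 8590
Convert 8590 (decimal) → 8590 = 2×4096 + 1×256 + 8×16 + 14 → 0x218E (hexadecimal)
0x218E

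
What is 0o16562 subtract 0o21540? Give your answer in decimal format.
Convert 0o16562 (octal) → 1×4096 + 6×512 + 5×64 + 6×8 + 2 = 7538 (decimal)
Convert 0o21540 (octal) → 2×4096 + 1×512 + 5×64 + 4×8 = 9056 (decimal)
Compute 7538 - 9056 = -1518
-1518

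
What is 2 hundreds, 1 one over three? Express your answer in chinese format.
Convert 2 hundreds, 1 one (place-value notation) → 2×100 + 1 = 201 (decimal)
Convert three (English words) → 3 (decimal)
Compute 201 ÷ 3 = 67
Convert 67 (decimal) → 67 = 6×10 + 7 → 六十七 (Chinese numeral)
六十七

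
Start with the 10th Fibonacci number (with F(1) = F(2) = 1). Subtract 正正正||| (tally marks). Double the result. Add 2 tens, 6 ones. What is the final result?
Convert the 10th Fibonacci number (with F(1) = F(2) = 1) (Fibonacci index) → 1, 1, 2, 3, 5, 8, 13, 21, 34, 55 → 55 (decimal)
Start: 55
Convert 正正正||| (tally marks) → 5 + 5 + 5 + 3 = 18 (decimal)
55 - 18 = 37
37 × 2 = 74
Convert 2 tens, 6 ones (place-value notation) → 2×10 + 6 = 26 (decimal)
74 + 26 = 100
100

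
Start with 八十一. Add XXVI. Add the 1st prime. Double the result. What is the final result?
Convert 八十一 (Chinese numeral) → 8×10 + 1 = 81 (decimal)
Start: 81
Convert XXVI (Roman numeral) → 10 + 10 + 5 + 1 = 26 (decimal)
81 + 26 = 107
Convert the 1st prime (prime index) → 2 (decimal)
107 + 2 = 109
109 × 2 = 218
218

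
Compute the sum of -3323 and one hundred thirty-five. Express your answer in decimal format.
Convert one hundred thirty-five (English words) → 1×100 + 35 = 135 (decimal)
Compute -3323 + 135 = -3188
-3188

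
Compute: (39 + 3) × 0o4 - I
Convert 0o4 (octal) → 4 (decimal)
Convert I (Roman numeral) → 1 (decimal)
Expression in decimal: (39 + 3) × 4 - 1
Parentheses first: 39 + 3 = 42
Multiply: 42 × 4 = 168
Subtract: 168 - 1 = 167
167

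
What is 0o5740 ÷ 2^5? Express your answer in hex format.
Convert 0o5740 (octal) → 5×512 + 7×64 + 4×8 = 3040 (decimal)
Convert 2^5 (power) → 32 (decimal)
Compute 3040 ÷ 32 = 95
Convert 95 (decimal) → 95 = 5×16 + 15 → 0x5F (hexadecimal)
0x5F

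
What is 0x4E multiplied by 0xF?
Convert 0x4E (hexadecimal) → 4×16 + 14 = 78 (decimal)
Convert 0xF (hexadecimal) → 15 (decimal)
Compute 78 × 15 = 1170
1170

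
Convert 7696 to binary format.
Convert 7696 (decimal) → 7696 = 4096 + 2048 + 1024 + 512 + 16 → 0b1111000010000 (binary)
0b1111000010000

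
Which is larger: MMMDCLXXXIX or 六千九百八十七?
Convert MMMDCLXXXIX (Roman numeral) → 1000 + 1000 + 1000 + 500 + 100 + 50 + 10 + 10 + 10 + 9 = 3689 (decimal)
Convert 六千九百八十七 (Chinese numeral) → 6×1000 + 9×100 + 8×10 + 7 = 6987 (decimal)
Compare 3689 vs 6987: larger = 6987
6987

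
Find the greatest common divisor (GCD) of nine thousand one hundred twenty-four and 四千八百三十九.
Convert nine thousand one hundred twenty-four (English words) → 9×1000 + 1×100 + 24 = 9124 (decimal)
Convert 四千八百三十九 (Chinese numeral) → 4×1000 + 8×100 + 3×10 + 9 = 4839 (decimal)
Compute gcd(9124, 4839) = 1
1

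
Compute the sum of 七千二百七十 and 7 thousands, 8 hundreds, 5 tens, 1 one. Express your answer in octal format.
Convert 七千二百七十 (Chinese numeral) → 7×1000 + 2×100 + 7×10 = 7270 (decimal)
Convert 7 thousands, 8 hundreds, 5 tens, 1 one (place-value notation) → 7×1000 + 8×100 + 5×10 + 1 = 7851 (decimal)
Compute 7270 + 7851 = 15121
Convert 15121 (decimal) → 15121 = 3×4096 + 5×512 + 4×64 + 2×8 + 1 → 0o35421 (octal)
0o35421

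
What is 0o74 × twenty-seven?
Convert 0o74 (octal) → 7×8 + 4 = 60 (decimal)
Convert twenty-seven (English words) → 27 (decimal)
Compute 60 × 27 = 1620
1620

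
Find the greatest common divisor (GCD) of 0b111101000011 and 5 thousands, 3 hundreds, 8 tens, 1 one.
Convert 0b111101000011 (binary) → 2048 + 1024 + 512 + 256 + 64 + 2 + 1 = 3907 (decimal)
Convert 5 thousands, 3 hundreds, 8 tens, 1 one (place-value notation) → 5×1000 + 3×100 + 8×10 + 1 = 5381 (decimal)
Compute gcd(3907, 5381) = 1
1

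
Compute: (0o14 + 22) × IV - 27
Convert 0o14 (octal) → 1×8 + 4 = 12 (decimal)
Convert IV (Roman numeral) → 4 (decimal)
Expression in decimal: (12 + 22) × 4 - 27
Parentheses first: 12 + 22 = 34
Multiply: 34 × 4 = 136
Subtract: 136 - 27 = 109
109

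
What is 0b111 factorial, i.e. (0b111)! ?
Convert 0b111 (binary) → 4 + 2 + 1 = 7 (decimal)
Compute 7! = 5040
5040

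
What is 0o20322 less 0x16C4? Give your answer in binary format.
Convert 0o20322 (octal) → 2×4096 + 3×64 + 2×8 + 2 = 8402 (decimal)
Convert 0x16C4 (hexadecimal) → 1×4096 + 6×256 + 12×16 + 4 = 5828 (decimal)
Compute 8402 - 5828 = 2574
Convert 2574 (decimal) → 2574 = 2048 + 512 + 8 + 4 + 2 → 0b101000001110 (binary)
0b101000001110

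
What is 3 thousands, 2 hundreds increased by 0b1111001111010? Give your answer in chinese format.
Convert 3 thousands, 2 hundreds (place-value notation) → 3×1000 + 2×100 = 3200 (decimal)
Convert 0b1111001111010 (binary) → 4096 + 2048 + 1024 + 512 + 64 + 32 + 16 + 8 + 2 = 7802 (decimal)
Compute 3200 + 7802 = 11002
Convert 11002 (decimal) → 11002 = 1×10000 + 1×1000 + 2 → 一万一千零二 (Chinese numeral)
一万一千零二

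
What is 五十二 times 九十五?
Convert 五十二 (Chinese numeral) → 5×10 + 2 = 52 (decimal)
Convert 九十五 (Chinese numeral) → 9×10 + 5 = 95 (decimal)
Compute 52 × 95 = 4940
4940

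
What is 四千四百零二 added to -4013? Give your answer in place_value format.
Convert 四千四百零二 (Chinese numeral) → 4×1000 + 4×100 + 2 = 4402 (decimal)
Compute 4402 + -4013 = 389
Convert 389 (decimal) → 389 = 3×100 + 8×10 + 9 → 3 hundreds, 8 tens, 9 ones (place-value notation)
3 hundreds, 8 tens, 9 ones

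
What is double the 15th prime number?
The 15th prime number = 47
Compute 47 × 2 = 94
94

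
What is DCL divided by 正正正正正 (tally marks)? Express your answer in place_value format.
Convert DCL (Roman numeral) → 500 + 100 + 50 = 650 (decimal)
Convert 正正正正正 (tally marks) → 5 + 5 + 5 + 5 + 5 = 25 (decimal)
Compute 650 ÷ 25 = 26
Convert 26 (decimal) → 26 = 2×10 + 6 → 2 tens, 6 ones (place-value notation)
2 tens, 6 ones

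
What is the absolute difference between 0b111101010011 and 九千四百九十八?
Convert 0b111101010011 (binary) → 2048 + 1024 + 512 + 256 + 64 + 16 + 2 + 1 = 3923 (decimal)
Convert 九千四百九十八 (Chinese numeral) → 9×1000 + 4×100 + 9×10 + 8 = 9498 (decimal)
Compute |3923 - 9498| = 5575
5575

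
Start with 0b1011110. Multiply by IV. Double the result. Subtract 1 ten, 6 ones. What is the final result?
Convert 0b1011110 (binary) → 64 + 16 + 8 + 4 + 2 = 94 (decimal)
Start: 94
Convert IV (Roman numeral) → 4 (decimal)
94 × 4 = 376
376 × 2 = 752
Convert 1 ten, 6 ones (place-value notation) → 1×10 + 6 = 16 (decimal)
752 - 16 = 736
736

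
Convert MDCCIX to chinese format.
Convert MDCCIX (Roman numeral) → 1000 + 500 + 100 + 100 + 9 = 1709 (decimal)
Convert 1709 (decimal) → 1709 = 1×1000 + 7×100 + 9 → 一千七百零九 (Chinese numeral)
一千七百零九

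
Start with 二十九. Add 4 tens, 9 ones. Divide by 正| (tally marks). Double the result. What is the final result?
Convert 二十九 (Chinese numeral) → 2×10 + 9 = 29 (decimal)
Start: 29
Convert 4 tens, 9 ones (place-value notation) → 4×10 + 9 = 49 (decimal)
29 + 49 = 78
Convert 正| (tally marks) → 5 + 1 = 6 (decimal)
78 ÷ 6 = 13
13 × 2 = 26
26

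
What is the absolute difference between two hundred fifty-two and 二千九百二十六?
Convert two hundred fifty-two (English words) → 2×100 + 52 = 252 (decimal)
Convert 二千九百二十六 (Chinese numeral) → 2×1000 + 9×100 + 2×10 + 6 = 2926 (decimal)
Compute |252 - 2926| = 2674
2674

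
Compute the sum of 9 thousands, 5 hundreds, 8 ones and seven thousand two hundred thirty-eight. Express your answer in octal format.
Convert 9 thousands, 5 hundreds, 8 ones (place-value notation) → 9×1000 + 5×100 + 8 = 9508 (decimal)
Convert seven thousand two hundred thirty-eight (English words) → 7×1000 + 2×100 + 38 = 7238 (decimal)
Compute 9508 + 7238 = 16746
Convert 16746 (decimal) → 16746 = 4×4096 + 5×64 + 5×8 + 2 → 0o40552 (octal)
0o40552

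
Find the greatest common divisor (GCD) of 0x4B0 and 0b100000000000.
Convert 0x4B0 (hexadecimal) → 4×256 + 11×16 = 1200 (decimal)
Convert 0b100000000000 (binary) → 2048 (decimal)
Compute gcd(1200, 2048) = 16
16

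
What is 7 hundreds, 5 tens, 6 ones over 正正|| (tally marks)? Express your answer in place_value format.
Convert 7 hundreds, 5 tens, 6 ones (place-value notation) → 7×100 + 5×10 + 6 = 756 (decimal)
Convert 正正|| (tally marks) → 5 + 5 + 2 = 12 (decimal)
Compute 756 ÷ 12 = 63
Convert 63 (decimal) → 63 = 6×10 + 3 → 6 tens, 3 ones (place-value notation)
6 tens, 3 ones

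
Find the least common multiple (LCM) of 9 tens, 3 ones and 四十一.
Convert 9 tens, 3 ones (place-value notation) → 9×10 + 3 = 93 (decimal)
Convert 四十一 (Chinese numeral) → 4×10 + 1 = 41 (decimal)
Compute lcm(93, 41) = 3813
3813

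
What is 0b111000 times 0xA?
Convert 0b111000 (binary) → 32 + 16 + 8 = 56 (decimal)
Convert 0xA (hexadecimal) → 10 (decimal)
Compute 56 × 10 = 560
560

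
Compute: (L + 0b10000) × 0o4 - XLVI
Convert L (Roman numeral) → 50 (decimal)
Convert 0b10000 (binary) → 16 (decimal)
Convert 0o4 (octal) → 4 (decimal)
Convert XLVI (Roman numeral) → 40 + 5 + 1 = 46 (decimal)
Expression in decimal: (50 + 16) × 4 - 46
Parentheses first: 50 + 16 = 66
Multiply: 66 × 4 = 264
Subtract: 264 - 46 = 218
218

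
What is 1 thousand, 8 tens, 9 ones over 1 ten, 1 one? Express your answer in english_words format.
Convert 1 thousand, 8 tens, 9 ones (place-value notation) → 1×1000 + 8×10 + 9 = 1089 (decimal)
Convert 1 ten, 1 one (place-value notation) → 1×10 + 1 = 11 (decimal)
Compute 1089 ÷ 11 = 99
Convert 99 (decimal) → ninety-nine (English words)
ninety-nine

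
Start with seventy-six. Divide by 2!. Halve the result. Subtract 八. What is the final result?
Convert seventy-six (English words) → 76 (decimal)
Start: 76
Convert 2! (factorial) → 2 (decimal)
76 ÷ 2 = 38
38 ÷ 2 = 19
Convert 八 (Chinese numeral) → 8 (decimal)
19 - 8 = 11
11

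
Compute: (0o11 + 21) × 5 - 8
Convert 0o11 (octal) → 1×8 + 1 = 9 (decimal)
Expression in decimal: (9 + 21) × 5 - 8
Parentheses first: 9 + 21 = 30
Multiply: 30 × 5 = 150
Subtract: 150 - 8 = 142
142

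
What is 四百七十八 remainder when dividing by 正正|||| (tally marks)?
Convert 四百七十八 (Chinese numeral) → 4×100 + 7×10 + 8 = 478 (decimal)
Convert 正正|||| (tally marks) → 5 + 5 + 4 = 14 (decimal)
Compute 478 mod 14 = 2
2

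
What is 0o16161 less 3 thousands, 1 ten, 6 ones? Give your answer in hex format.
Convert 0o16161 (octal) → 1×4096 + 6×512 + 1×64 + 6×8 + 1 = 7281 (decimal)
Convert 3 thousands, 1 ten, 6 ones (place-value notation) → 3×1000 + 1×10 + 6 = 3016 (decimal)
Compute 7281 - 3016 = 4265
Convert 4265 (decimal) → 4265 = 1×4096 + 10×16 + 9 → 0x10A9 (hexadecimal)
0x10A9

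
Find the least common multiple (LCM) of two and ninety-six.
Convert two (English words) → 2 (decimal)
Convert ninety-six (English words) → 96 (decimal)
Compute lcm(2, 96) = 96
96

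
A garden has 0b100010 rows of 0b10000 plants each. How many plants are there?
Convert 0b10000 (binary) → 16 (decimal)
Convert 0b100010 (binary) → 32 + 2 = 34 (decimal)
Compute 16 × 34 = 544
544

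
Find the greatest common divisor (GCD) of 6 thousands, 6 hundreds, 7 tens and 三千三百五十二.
Convert 6 thousands, 6 hundreds, 7 tens (place-value notation) → 6×1000 + 6×100 + 7×10 = 6670 (decimal)
Convert 三千三百五十二 (Chinese numeral) → 3×1000 + 3×100 + 5×10 + 2 = 3352 (decimal)
Compute gcd(6670, 3352) = 2
2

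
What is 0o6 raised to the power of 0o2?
Convert 0o6 (octal) → 6 (decimal)
Convert 0o2 (octal) → 2 (decimal)
Compute 6 ^ 2 = 36
36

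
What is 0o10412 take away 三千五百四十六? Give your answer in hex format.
Convert 0o10412 (octal) → 1×4096 + 4×64 + 1×8 + 2 = 4362 (decimal)
Convert 三千五百四十六 (Chinese numeral) → 3×1000 + 5×100 + 4×10 + 6 = 3546 (decimal)
Compute 4362 - 3546 = 816
Convert 816 (decimal) → 816 = 3×256 + 3×16 → 0x330 (hexadecimal)
0x330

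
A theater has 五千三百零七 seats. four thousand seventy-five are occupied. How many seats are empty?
Convert 五千三百零七 (Chinese numeral) → 5×1000 + 3×100 + 7 = 5307 (decimal)
Convert four thousand seventy-five (English words) → 4×1000 + 75 = 4075 (decimal)
Compute 5307 - 4075 = 1232
1232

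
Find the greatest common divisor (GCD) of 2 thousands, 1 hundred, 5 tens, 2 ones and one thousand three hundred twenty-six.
Convert 2 thousands, 1 hundred, 5 tens, 2 ones (place-value notation) → 2×1000 + 1×100 + 5×10 + 2 = 2152 (decimal)
Convert one thousand three hundred twenty-six (English words) → 1×1000 + 3×100 + 26 = 1326 (decimal)
Compute gcd(2152, 1326) = 2
2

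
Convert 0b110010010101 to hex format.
Convert 0b110010010101 (binary) → 2048 + 1024 + 128 + 16 + 4 + 1 = 3221 (decimal)
Convert 3221 (decimal) → 3221 = 12×256 + 9×16 + 5 → 0xC95 (hexadecimal)
0xC95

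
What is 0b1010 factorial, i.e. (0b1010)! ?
Convert 0b1010 (binary) → 8 + 2 = 10 (decimal)
Compute 10! = 3628800
3628800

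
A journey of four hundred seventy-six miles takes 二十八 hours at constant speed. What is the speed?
Convert four hundred seventy-six (English words) → 4×100 + 76 = 476 (decimal)
Convert 二十八 (Chinese numeral) → 2×10 + 8 = 28 (decimal)
Compute 476 ÷ 28 = 17
17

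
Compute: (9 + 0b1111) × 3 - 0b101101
Convert 0b1111 (binary) → 8 + 4 + 2 + 1 = 15 (decimal)
Convert 0b101101 (binary) → 32 + 8 + 4 + 1 = 45 (decimal)
Expression in decimal: (9 + 15) × 3 - 45
Parentheses first: 9 + 15 = 24
Multiply: 24 × 3 = 72
Subtract: 72 - 45 = 27
27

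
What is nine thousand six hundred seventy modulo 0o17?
Convert nine thousand six hundred seventy (English words) → 9×1000 + 6×100 + 70 = 9670 (decimal)
Convert 0o17 (octal) → 1×8 + 7 = 15 (decimal)
Compute 9670 mod 15 = 10
10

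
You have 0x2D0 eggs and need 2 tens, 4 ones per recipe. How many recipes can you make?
Convert 0x2D0 (hexadecimal) → 2×256 + 13×16 = 720 (decimal)
Convert 2 tens, 4 ones (place-value notation) → 2×10 + 4 = 24 (decimal)
Compute 720 ÷ 24 = 30
30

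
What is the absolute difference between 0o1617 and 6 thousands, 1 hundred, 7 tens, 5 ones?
Convert 0o1617 (octal) → 1×512 + 6×64 + 1×8 + 7 = 911 (decimal)
Convert 6 thousands, 1 hundred, 7 tens, 5 ones (place-value notation) → 6×1000 + 1×100 + 7×10 + 5 = 6175 (decimal)
Compute |911 - 6175| = 5264
5264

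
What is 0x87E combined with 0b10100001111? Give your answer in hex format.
Convert 0x87E (hexadecimal) → 8×256 + 7×16 + 14 = 2174 (decimal)
Convert 0b10100001111 (binary) → 1024 + 256 + 8 + 4 + 2 + 1 = 1295 (decimal)
Compute 2174 + 1295 = 3469
Convert 3469 (decimal) → 3469 = 13×256 + 8×16 + 13 → 0xD8D (hexadecimal)
0xD8D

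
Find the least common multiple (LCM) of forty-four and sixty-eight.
Convert forty-four (English words) → 44 (decimal)
Convert sixty-eight (English words) → 68 (decimal)
Compute lcm(44, 68) = 748
748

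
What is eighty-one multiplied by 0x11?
Convert eighty-one (English words) → 81 (decimal)
Convert 0x11 (hexadecimal) → 1×16 + 1 = 17 (decimal)
Compute 81 × 17 = 1377
1377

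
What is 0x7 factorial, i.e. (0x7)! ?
Convert 0x7 (hexadecimal) → 7 (decimal)
Compute 7! = 5040
5040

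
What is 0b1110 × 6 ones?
Convert 0b1110 (binary) → 8 + 4 + 2 = 14 (decimal)
Convert 6 ones (place-value notation) → 6 (decimal)
Compute 14 × 6 = 84
84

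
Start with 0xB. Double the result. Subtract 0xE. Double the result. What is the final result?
Convert 0xB (hexadecimal) → 11 (decimal)
Start: 11
11 × 2 = 22
Convert 0xE (hexadecimal) → 14 (decimal)
22 - 14 = 8
8 × 2 = 16
16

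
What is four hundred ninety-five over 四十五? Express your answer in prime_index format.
Convert four hundred ninety-five (English words) → 4×100 + 95 = 495 (decimal)
Convert 四十五 (Chinese numeral) → 4×10 + 5 = 45 (decimal)
Compute 495 ÷ 45 = 11
Convert 11 (decimal) → the 5th prime (prime index)
the 5th prime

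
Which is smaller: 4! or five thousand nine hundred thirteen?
Convert 4! (factorial) → 24 (decimal)
Convert five thousand nine hundred thirteen (English words) → 5×1000 + 9×100 + 13 = 5913 (decimal)
Compare 24 vs 5913: smaller = 24
24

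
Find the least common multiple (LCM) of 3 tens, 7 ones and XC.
Convert 3 tens, 7 ones (place-value notation) → 3×10 + 7 = 37 (decimal)
Convert XC (Roman numeral) → 90 (decimal)
Compute lcm(37, 90) = 3330
3330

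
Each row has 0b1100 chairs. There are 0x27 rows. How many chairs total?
Convert 0b1100 (binary) → 8 + 4 = 12 (decimal)
Convert 0x27 (hexadecimal) → 2×16 + 7 = 39 (decimal)
Compute 12 × 39 = 468
468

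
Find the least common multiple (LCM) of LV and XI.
Convert LV (Roman numeral) → 50 + 5 = 55 (decimal)
Convert XI (Roman numeral) → 10 + 1 = 11 (decimal)
Compute lcm(55, 11) = 55
55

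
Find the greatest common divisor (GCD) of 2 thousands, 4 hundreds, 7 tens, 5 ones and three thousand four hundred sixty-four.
Convert 2 thousands, 4 hundreds, 7 tens, 5 ones (place-value notation) → 2×1000 + 4×100 + 7×10 + 5 = 2475 (decimal)
Convert three thousand four hundred sixty-four (English words) → 3×1000 + 4×100 + 64 = 3464 (decimal)
Compute gcd(2475, 3464) = 1
1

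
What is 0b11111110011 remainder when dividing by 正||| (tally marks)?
Convert 0b11111110011 (binary) → 1024 + 512 + 256 + 128 + 64 + 32 + 16 + 2 + 1 = 2035 (decimal)
Convert 正||| (tally marks) → 5 + 3 = 8 (decimal)
Compute 2035 mod 8 = 3
3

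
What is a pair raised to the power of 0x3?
Convert a pair (colloquial) → 2 (decimal)
Convert 0x3 (hexadecimal) → 3 (decimal)
Compute 2 ^ 3 = 8
8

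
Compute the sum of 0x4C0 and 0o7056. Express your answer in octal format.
Convert 0x4C0 (hexadecimal) → 4×256 + 12×16 = 1216 (decimal)
Convert 0o7056 (octal) → 7×512 + 5×8 + 6 = 3630 (decimal)
Compute 1216 + 3630 = 4846
Convert 4846 (decimal) → 4846 = 1×4096 + 1×512 + 3×64 + 5×8 + 6 → 0o11356 (octal)
0o11356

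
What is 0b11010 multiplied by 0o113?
Convert 0b11010 (binary) → 16 + 8 + 2 = 26 (decimal)
Convert 0o113 (octal) → 1×64 + 1×8 + 3 = 75 (decimal)
Compute 26 × 75 = 1950
1950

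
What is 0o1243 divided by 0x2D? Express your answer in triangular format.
Convert 0o1243 (octal) → 1×512 + 2×64 + 4×8 + 3 = 675 (decimal)
Convert 0x2D (hexadecimal) → 2×16 + 13 = 45 (decimal)
Compute 675 ÷ 45 = 15
Convert 15 (decimal) → 15 = 5×6/2 → the 5th triangular number (triangular index)
the 5th triangular number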